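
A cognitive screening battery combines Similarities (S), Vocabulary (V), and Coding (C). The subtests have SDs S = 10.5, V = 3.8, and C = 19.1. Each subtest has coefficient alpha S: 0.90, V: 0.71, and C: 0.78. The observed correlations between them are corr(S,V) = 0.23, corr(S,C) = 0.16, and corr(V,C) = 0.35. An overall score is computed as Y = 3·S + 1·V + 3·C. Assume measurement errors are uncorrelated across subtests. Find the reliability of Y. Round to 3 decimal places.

0.837

Var(Y) = 3²·10.5² + 3.8² + 3²·19.1² + 2·[3·10.5·3.8·0.23 + 9·10.5·19.1·0.16 + 3·3.8·19.1·0.35] = 4289.98 + 785.064 = 5075.04.
Under uncorrelated errors the observed covariances equal the true-score covariances, so only the own-variance terms attenuate.
True-score variance = [3²·10.5²·0.90 + 3.8²·0.71 + 3²·19.1²·0.78] + 785.064 = 3464.24 + 785.064 = 4249.31.
Reliability = 4249.31 / 5075.04 = 0.837.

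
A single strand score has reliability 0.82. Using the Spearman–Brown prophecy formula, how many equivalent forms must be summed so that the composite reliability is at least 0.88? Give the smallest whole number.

k ≥ ρ*(1−ρ₁)/(ρ₁(1−ρ*)) = 0.88·0.18 / (0.82·0.12) = 1.610.
Smallest integer k = 2.

2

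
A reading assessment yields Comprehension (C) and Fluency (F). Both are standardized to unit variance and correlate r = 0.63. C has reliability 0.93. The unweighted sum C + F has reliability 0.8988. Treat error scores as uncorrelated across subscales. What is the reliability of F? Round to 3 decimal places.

0.740

Var(C+F) = 2 + 2·0.63 = 3.260.
True-score variance = ρ_C + ρ_F + 2·0.63, so 0.8988 = (0.93 + ρ_F + 1.26) / 3.260.
ρ_F = 0.8988·3.260 − 0.93 − 1.26 = 0.740.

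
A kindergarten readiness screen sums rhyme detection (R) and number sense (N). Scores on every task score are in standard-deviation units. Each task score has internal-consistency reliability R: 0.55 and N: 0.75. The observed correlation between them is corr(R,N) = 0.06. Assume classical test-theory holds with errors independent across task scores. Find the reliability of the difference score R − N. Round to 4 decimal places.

0.6277

Var(R−N) = 1 + 1 − 2·0.06 = 2 − 0.12 = 1.88.
Because errors are independent across components, Cov(Tᵢ,Tⱼ) = Cov(Xᵢ,Xⱼ); the off-diagonal part of the true-score variance is the same as above.
True-score variance = [0.55 + 0.75] − 0.12 = 1.3 − 0.12 = 1.18.
Reliability = 1.18 / 1.88 = 0.6277.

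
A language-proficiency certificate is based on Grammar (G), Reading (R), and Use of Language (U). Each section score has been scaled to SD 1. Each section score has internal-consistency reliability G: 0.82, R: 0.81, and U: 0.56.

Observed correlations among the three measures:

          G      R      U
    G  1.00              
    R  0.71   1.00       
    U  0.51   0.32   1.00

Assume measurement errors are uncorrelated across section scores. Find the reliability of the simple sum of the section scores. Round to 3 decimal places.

0.867

Var(G+R+U) = 3 + 2·[0.71 + 0.51 + 0.32] = 3 + 3.08 = 6.08.
With uncorrelated errors the cross-covariances are all true-score covariance, so they carry over unchanged; only the diagonal terms shrink to ρᵢσᵢ².
True-score variance = [0.82 + 0.81 + 0.56] + 3.08 = 2.19 + 3.08 = 5.27.
Reliability = 5.27 / 6.08 = 0.867.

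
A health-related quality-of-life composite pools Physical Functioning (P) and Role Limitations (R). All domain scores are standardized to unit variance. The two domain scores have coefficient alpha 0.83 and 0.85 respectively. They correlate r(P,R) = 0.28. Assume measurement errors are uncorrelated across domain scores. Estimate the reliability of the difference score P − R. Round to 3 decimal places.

0.778

Var(P−R) = 1 + 1 − 2·0.28 = 2 − 0.56 = 1.44.
Because errors are independent across components, Cov(Tᵢ,Tⱼ) = Cov(Xᵢ,Xⱼ); the off-diagonal part of the true-score variance is the same as above.
True-score variance = [0.83 + 0.85] − 0.56 = 1.68 − 0.56 = 1.12.
Reliability = 1.12 / 1.44 = 0.778.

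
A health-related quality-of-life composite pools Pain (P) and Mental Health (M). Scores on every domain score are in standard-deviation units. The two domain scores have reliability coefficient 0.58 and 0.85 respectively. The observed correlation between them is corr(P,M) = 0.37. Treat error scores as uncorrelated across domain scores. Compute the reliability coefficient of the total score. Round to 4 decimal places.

0.7920

Var(P+M) = 2 + 2·[0.37] = 2 + 0.74 = 2.74.
Under uncorrelated errors the observed covariances equal the true-score covariances, so only the own-variance terms attenuate.
True-score variance = [0.58 + 0.85] + 0.74 = 1.43 + 0.74 = 2.17.
Reliability = 2.17 / 2.74 = 0.7920.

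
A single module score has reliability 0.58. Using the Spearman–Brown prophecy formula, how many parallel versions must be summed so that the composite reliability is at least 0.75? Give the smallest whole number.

3

k ≥ ρ*(1−ρ₁)/(ρ₁(1−ρ*)) = 0.75·0.42 / (0.58·0.25) = 2.172.
Smallest integer k = 3.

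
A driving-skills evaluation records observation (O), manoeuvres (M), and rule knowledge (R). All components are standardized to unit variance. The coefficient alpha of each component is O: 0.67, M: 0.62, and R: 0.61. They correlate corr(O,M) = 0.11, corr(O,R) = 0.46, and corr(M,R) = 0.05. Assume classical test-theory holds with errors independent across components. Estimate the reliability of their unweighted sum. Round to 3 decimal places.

0.741

Var(O+M+R) = 3 + 2·[0.11 + 0.46 + 0.05] = 3 + 1.24 = 4.24.
With uncorrelated errors the cross-covariances are all true-score covariance, so they carry over unchanged; only the diagonal terms shrink to ρᵢσᵢ².
True-score variance = [0.67 + 0.62 + 0.61] + 1.24 = 1.9 + 1.24 = 3.14.
Reliability = 3.14 / 4.24 = 0.741.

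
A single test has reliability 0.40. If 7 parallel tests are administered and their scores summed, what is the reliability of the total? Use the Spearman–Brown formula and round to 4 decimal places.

ρ_k = kρ / (1 + (k−1)ρ) = 7·0.40 / (1 + 6·0.40) = 2.800 / 3.400 = 0.8235.

0.8235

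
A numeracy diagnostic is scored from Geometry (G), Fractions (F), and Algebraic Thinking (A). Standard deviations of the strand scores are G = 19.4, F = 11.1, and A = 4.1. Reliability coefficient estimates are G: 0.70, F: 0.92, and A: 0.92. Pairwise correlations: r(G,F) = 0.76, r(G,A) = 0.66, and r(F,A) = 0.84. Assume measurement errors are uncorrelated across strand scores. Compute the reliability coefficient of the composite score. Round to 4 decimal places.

0.8789

Var(G+F+A) = 19.4² + 11.1² + 4.1² + 2·[19.4·11.1·0.76 + 19.4·4.1·0.66 + 11.1·4.1·0.84] = 516.38 + 508.766 = 1025.15.
With uncorrelated errors the cross-covariances are all true-score covariance, so they carry over unchanged; only the diagonal terms shrink to ρᵢσᵢ².
True-score variance = [19.4²·0.70 + 11.1²·0.92 + 4.1²·0.92] + 508.766 = 392.27 + 508.766 = 901.037.
Reliability = 901.037 / 1025.15 = 0.8789.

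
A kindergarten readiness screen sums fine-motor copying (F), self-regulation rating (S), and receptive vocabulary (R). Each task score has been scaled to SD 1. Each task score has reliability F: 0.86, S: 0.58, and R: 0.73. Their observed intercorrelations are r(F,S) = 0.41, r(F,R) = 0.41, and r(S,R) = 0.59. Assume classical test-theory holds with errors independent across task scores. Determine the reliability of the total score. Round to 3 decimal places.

0.857

Var(F+S+R) = 3 + 2·[0.41 + 0.41 + 0.59] = 3 + 2.82 = 5.82.
With uncorrelated errors the cross-covariances are all true-score covariance, so they carry over unchanged; only the diagonal terms shrink to ρᵢσᵢ².
True-score variance = [0.86 + 0.58 + 0.73] + 2.82 = 2.17 + 2.82 = 4.99.
Reliability = 4.99 / 5.82 = 0.857.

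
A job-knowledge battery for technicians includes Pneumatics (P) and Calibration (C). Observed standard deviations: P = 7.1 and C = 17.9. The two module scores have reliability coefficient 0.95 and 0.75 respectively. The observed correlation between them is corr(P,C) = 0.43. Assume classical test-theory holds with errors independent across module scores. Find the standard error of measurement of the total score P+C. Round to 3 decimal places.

9.090

Var(total) = 370.82 + 109.297 = 480.117.
True-score variance = 288.197 + 109.297 = 397.494, so reliability = 0.8279.
Error variance = 480.117 − 397.494 = 82.623; SEM = √82.623 = 9.090.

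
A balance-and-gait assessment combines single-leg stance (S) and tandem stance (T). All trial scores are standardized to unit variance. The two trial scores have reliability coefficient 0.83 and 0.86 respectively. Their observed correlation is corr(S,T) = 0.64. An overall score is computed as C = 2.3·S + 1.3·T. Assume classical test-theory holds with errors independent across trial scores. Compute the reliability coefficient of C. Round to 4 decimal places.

0.8949

Var(C) = 2.3² + 1.3² + 2·[2.99·0.64] = 6.98 + 3.8272 = 10.8072.
Under uncorrelated errors the observed covariances equal the true-score covariances, so only the own-variance terms attenuate.
True-score variance = [2.3²·0.83 + 1.3²·0.86] + 3.8272 = 5.8441 + 3.8272 = 9.6713.
Reliability = 9.6713 / 10.8072 = 0.8949.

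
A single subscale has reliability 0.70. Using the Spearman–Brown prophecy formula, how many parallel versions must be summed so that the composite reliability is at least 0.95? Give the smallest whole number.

9

k ≥ ρ*(1−ρ₁)/(ρ₁(1−ρ*)) = 0.95·0.30 / (0.70·0.05) = 8.143.
Smallest integer k = 9.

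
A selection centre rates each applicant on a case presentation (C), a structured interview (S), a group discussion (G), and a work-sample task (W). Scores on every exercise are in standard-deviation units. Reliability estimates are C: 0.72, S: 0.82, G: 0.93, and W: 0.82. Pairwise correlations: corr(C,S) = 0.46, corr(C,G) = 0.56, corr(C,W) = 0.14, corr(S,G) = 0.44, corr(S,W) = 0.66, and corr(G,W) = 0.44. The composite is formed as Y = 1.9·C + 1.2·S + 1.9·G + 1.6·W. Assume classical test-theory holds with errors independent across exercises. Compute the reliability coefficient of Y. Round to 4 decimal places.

0.9220

Var(Y) = 1.9² + 1.2² + 1.9² + 1.6² + 2·[2.28·0.46 + 3.61·0.56 + 3.04·0.14 + 2.28·0.44 + 1.92·0.66 + 3.04·0.44] = 11.22 + 14.208 = 25.428.
Because errors are independent across components, Cov(Tᵢ,Tⱼ) = Cov(Xᵢ,Xⱼ); the off-diagonal part of the true-score variance is the same as above.
True-score variance = [1.9²·0.72 + 1.2²·0.82 + 1.9²·0.93 + 1.6²·0.82] + 14.208 = 9.2365 + 14.208 = 23.4445.
Reliability = 23.4445 / 25.428 = 0.9220.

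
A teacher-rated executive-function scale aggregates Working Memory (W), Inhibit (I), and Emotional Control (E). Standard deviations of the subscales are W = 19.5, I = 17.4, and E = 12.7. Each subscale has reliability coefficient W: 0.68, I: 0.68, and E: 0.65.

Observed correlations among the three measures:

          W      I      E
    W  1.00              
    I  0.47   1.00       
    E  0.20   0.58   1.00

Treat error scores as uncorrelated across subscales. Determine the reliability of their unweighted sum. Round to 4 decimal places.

0.8189

Var(W+I+E) = 19.5² + 17.4² + 12.7² + 2·[19.5·17.4·0.47 + 19.5·12.7·0.20 + 17.4·12.7·0.58] = 844.3 + 674.339 = 1518.64.
With uncorrelated errors the cross-covariances are all true-score covariance, so they carry over unchanged; only the diagonal terms shrink to ρᵢσᵢ².
True-score variance = [19.5²·0.68 + 17.4²·0.68 + 12.7²·0.65] + 674.339 = 569.285 + 674.339 = 1243.62.
Reliability = 1243.62 / 1518.64 = 0.8189.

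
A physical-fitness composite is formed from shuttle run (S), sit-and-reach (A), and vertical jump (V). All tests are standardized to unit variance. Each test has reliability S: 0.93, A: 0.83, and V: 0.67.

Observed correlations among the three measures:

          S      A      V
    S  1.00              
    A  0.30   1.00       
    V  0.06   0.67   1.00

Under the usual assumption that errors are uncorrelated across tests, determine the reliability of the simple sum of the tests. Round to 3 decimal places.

Var(S+A+V) = 3 + 2·[0.30 + 0.06 + 0.67] = 3 + 2.06 = 5.06.
Under uncorrelated errors the observed covariances equal the true-score covariances, so only the own-variance terms attenuate.
True-score variance = [0.93 + 0.83 + 0.67] + 2.06 = 2.43 + 2.06 = 4.49.
Reliability = 4.49 / 5.06 = 0.887.

0.887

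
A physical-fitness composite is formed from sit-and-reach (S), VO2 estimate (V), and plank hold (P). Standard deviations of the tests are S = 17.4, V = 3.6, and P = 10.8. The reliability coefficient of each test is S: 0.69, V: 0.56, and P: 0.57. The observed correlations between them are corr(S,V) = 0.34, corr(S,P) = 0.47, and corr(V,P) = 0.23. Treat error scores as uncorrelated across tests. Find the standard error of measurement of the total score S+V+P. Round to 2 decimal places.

12.24

Var(total) = 432.36 + 237.125 = 669.485.
True-score variance = 282.647 + 237.125 = 519.772, so reliability = 0.7764.
Error variance = 669.485 − 519.772 = 149.713; SEM = √149.713 = 12.24.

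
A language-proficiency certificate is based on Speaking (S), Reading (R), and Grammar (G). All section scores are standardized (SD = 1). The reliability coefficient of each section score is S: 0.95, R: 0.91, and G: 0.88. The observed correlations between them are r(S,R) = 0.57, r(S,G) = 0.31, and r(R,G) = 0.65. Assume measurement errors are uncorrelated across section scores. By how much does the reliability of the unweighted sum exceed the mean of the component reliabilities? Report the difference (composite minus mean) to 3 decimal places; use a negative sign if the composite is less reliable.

Var(sum) = 3 + 3.06 = 6.06; true-score variance = 2.74 + 3.06 = 5.8; composite reliability = 0.9571.
Mean component reliability = 0.9133.
Difference = 0.9571 − 0.9133 = 0.044.

0.044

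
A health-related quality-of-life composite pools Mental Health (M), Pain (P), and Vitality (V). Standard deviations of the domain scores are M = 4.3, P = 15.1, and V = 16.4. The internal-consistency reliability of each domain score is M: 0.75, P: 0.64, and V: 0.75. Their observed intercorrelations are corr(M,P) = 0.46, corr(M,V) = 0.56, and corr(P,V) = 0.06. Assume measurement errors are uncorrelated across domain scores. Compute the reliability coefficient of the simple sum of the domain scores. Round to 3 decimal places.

Var(M+P+V) = 4.3² + 15.1² + 16.4² + 2·[4.3·15.1·0.46 + 4.3·16.4·0.56 + 15.1·16.4·0.06] = 515.46 + 168.435 = 683.895.
Under uncorrelated errors the observed covariances equal the true-score covariances, so only the own-variance terms attenuate.
True-score variance = [4.3²·0.75 + 15.1²·0.64 + 16.4²·0.75] + 168.435 = 361.514 + 168.435 = 529.949.
Reliability = 529.949 / 683.895 = 0.775.

0.775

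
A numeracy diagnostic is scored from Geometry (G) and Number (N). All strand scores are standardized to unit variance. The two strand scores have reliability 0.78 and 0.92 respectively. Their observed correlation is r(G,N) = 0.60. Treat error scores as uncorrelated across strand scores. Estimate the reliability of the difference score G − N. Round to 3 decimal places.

0.625

Var(G−N) = 1 + 1 − 2·0.60 = 2 − 1.2 = 0.8.
Under uncorrelated errors the observed covariances equal the true-score covariances, so only the own-variance terms attenuate.
True-score variance = [0.78 + 0.92] − 1.2 = 1.7 − 1.2 = 0.5.
Reliability = 0.5 / 0.8 = 0.625.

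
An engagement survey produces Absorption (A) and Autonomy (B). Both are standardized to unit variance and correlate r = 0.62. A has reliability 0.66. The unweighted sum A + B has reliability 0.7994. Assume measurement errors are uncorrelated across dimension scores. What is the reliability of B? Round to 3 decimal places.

Var(A+B) = 2 + 2·0.62 = 3.240.
True-score variance = ρ_A + ρ_B + 2·0.62, so 0.7994 = (0.66 + ρ_B + 1.24) / 3.240.
ρ_B = 0.7994·3.240 − 0.66 − 1.24 = 0.690.

0.690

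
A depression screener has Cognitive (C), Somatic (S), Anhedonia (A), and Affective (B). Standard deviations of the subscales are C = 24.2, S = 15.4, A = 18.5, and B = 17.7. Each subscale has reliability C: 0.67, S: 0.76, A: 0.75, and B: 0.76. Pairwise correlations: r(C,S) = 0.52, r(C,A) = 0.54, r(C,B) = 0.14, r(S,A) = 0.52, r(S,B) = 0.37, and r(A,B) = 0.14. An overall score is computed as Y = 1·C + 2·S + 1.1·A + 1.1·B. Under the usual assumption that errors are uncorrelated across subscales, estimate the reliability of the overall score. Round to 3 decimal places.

Var(Y) = 24.2² + 2²·15.4² + 1.1²·18.5² + 1.1²·17.7² + 2·[2·24.2·15.4·0.52 + 1.1·24.2·18.5·0.54 + 1.1·24.2·17.7·0.14 + 2.2·15.4·18.5·0.52 + 2.2·15.4·17.7·0.37 + 1.21·18.5·17.7·0.14] = 2327.48 + 2645.52 = 4973.01.
Because errors are independent across components, Cov(Tᵢ,Tⱼ) = Cov(Xᵢ,Xⱼ); the off-diagonal part of the true-score variance is the same as above.
True-score variance = [24.2²·0.67 + 2²·15.4²·0.76 + 1.1²·18.5²·0.75 + 1.1²·17.7²·0.76] + 2645.52 = 1712.04 + 2645.52 = 4357.56.
Reliability = 4357.56 / 4973.01 = 0.876.

0.876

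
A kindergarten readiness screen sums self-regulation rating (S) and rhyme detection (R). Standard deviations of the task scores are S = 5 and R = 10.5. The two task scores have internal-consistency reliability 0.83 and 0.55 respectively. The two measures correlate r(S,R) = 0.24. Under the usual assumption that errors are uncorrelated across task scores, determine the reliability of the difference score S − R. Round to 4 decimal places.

Var(S−R) = 5² + 10.5² − 2·5·10.5·0.24 = 135.25 − 25.2 = 110.05.
With uncorrelated errors the cross-covariances are all true-score covariance, so they carry over unchanged; only the diagonal terms shrink to ρᵢσᵢ².
True-score variance = [5²·0.83 + 10.5²·0.55] − 25.2 = 81.3875 − 25.2 = 56.1875.
Reliability = 56.1875 / 110.05 = 0.5106.

0.5106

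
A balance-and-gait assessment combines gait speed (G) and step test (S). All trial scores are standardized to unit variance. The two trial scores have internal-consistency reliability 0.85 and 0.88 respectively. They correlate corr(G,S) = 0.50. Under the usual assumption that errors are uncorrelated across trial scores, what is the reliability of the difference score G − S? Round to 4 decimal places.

0.7300

Var(G−S) = 1 + 1 − 2·0.50 = 2 − 1 = 1.
Under uncorrelated errors the observed covariances equal the true-score covariances, so only the own-variance terms attenuate.
True-score variance = [0.85 + 0.88] − 1 = 1.73 − 1 = 0.73.
Reliability = 0.73 / 1 = 0.7300.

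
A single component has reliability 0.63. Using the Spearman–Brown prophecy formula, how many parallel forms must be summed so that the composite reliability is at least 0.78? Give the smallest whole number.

k ≥ ρ*(1−ρ₁)/(ρ₁(1−ρ*)) = 0.78·0.37 / (0.63·0.22) = 2.082.
Smallest integer k = 3.

3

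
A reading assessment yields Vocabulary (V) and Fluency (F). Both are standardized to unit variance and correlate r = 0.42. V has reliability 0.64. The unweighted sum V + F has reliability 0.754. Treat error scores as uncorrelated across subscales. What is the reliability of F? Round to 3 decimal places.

Var(V+F) = 2 + 2·0.42 = 2.840.
True-score variance = ρ_V + ρ_F + 2·0.42, so 0.754 = (0.64 + ρ_F + 0.84) / 2.840.
ρ_F = 0.754·2.840 − 0.64 − 0.84 = 0.661.

0.661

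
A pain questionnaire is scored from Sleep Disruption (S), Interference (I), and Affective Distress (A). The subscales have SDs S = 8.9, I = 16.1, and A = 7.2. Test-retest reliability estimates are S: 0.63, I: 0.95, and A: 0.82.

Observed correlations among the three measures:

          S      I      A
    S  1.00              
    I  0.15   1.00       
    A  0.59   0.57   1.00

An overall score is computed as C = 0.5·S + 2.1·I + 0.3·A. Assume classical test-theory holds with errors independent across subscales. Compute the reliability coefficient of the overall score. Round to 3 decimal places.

0.950

Var(C) = 0.5²·8.9² + 2.1²·16.1² + 0.3²·7.2² + 2·[1.05·8.9·16.1·0.15 + 0.15·8.9·7.2·0.59 + 0.63·16.1·7.2·0.57] = 1167.58 + 139.732 = 1307.32.
Because errors are independent across components, Cov(Tᵢ,Tⱼ) = Cov(Xᵢ,Xⱼ); the off-diagonal part of the true-score variance is the same as above.
True-score variance = [0.5²·8.9²·0.63 + 2.1²·16.1²·0.95 + 0.3²·7.2²·0.82] + 139.732 = 1102.26 + 139.732 = 1241.99.
Reliability = 1241.99 / 1307.32 = 0.950.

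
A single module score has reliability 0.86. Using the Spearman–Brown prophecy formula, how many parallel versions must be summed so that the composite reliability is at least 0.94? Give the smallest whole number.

k ≥ ρ*(1−ρ₁)/(ρ₁(1−ρ*)) = 0.94·0.14 / (0.86·0.06) = 2.550.
Smallest integer k = 3.

3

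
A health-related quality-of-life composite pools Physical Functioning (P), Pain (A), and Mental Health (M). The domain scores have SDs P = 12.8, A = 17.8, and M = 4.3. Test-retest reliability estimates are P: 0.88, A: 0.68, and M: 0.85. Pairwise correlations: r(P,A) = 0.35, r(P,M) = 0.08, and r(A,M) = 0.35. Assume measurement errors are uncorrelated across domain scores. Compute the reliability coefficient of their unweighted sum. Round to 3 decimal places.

0.828

Var(P+A+M) = 12.8² + 17.8² + 4.3² + 2·[12.8·17.8·0.35 + 12.8·4.3·0.08 + 17.8·4.3·0.35] = 499.17 + 221.872 = 721.042.
Under uncorrelated errors the observed covariances equal the true-score covariances, so only the own-variance terms attenuate.
True-score variance = [12.8²·0.88 + 17.8²·0.68 + 4.3²·0.85] + 221.872 = 375.347 + 221.872 = 597.219.
Reliability = 597.219 / 721.042 = 0.828.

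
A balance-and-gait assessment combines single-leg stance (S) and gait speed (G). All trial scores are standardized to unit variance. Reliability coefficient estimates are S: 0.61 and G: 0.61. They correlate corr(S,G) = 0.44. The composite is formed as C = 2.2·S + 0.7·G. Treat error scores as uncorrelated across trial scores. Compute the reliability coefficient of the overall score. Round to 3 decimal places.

0.689

Var(C) = 2.2² + 0.7² + 2·[1.54·0.44] = 5.33 + 1.3552 = 6.6852.
Under uncorrelated errors the observed covariances equal the true-score covariances, so only the own-variance terms attenuate.
True-score variance = [2.2²·0.61 + 0.7²·0.61] + 1.3552 = 3.2513 + 1.3552 = 4.6065.
Reliability = 4.6065 / 6.6852 = 0.689.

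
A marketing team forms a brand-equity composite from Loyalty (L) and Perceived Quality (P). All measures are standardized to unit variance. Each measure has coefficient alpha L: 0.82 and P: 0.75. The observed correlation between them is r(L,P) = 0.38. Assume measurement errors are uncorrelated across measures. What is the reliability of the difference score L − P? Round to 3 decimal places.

Var(L−P) = 1 + 1 − 2·0.38 = 2 − 0.76 = 1.24.
With uncorrelated errors the cross-covariances are all true-score covariance, so they carry over unchanged; only the diagonal terms shrink to ρᵢσᵢ².
True-score variance = [0.82 + 0.75] − 0.76 = 1.57 − 0.76 = 0.81.
Reliability = 0.81 / 1.24 = 0.653.

0.653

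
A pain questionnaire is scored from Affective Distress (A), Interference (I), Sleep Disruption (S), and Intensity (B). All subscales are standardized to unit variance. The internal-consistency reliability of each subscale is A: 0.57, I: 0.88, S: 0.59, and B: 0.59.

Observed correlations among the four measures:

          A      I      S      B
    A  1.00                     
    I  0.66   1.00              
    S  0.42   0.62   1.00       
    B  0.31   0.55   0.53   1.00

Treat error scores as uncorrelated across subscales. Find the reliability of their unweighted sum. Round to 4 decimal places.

Var(A+I+S+B) = 4 + 2·[0.66 + 0.42 + 0.31 + 0.62 + 0.55 + 0.53] = 4 + 6.18 = 10.18.
Because errors are independent across components, Cov(Tᵢ,Tⱼ) = Cov(Xᵢ,Xⱼ); the off-diagonal part of the true-score variance is the same as above.
True-score variance = [0.57 + 0.88 + 0.59 + 0.59] + 6.18 = 2.63 + 6.18 = 8.81.
Reliability = 8.81 / 10.18 = 0.8654.

0.8654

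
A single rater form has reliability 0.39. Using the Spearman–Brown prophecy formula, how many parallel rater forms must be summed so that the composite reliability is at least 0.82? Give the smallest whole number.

k ≥ ρ*(1−ρ₁)/(ρ₁(1−ρ*)) = 0.82·0.61 / (0.39·0.18) = 7.125.
Smallest integer k = 8.

8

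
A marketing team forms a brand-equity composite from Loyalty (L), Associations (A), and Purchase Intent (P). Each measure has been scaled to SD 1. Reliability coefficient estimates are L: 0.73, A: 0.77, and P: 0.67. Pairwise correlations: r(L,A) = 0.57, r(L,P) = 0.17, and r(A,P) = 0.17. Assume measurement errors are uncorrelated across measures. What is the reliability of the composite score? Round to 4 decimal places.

Var(L+A+P) = 3 + 2·[0.57 + 0.17 + 0.17] = 3 + 1.82 = 4.82.
Because errors are independent across components, Cov(Tᵢ,Tⱼ) = Cov(Xᵢ,Xⱼ); the off-diagonal part of the true-score variance is the same as above.
True-score variance = [0.73 + 0.77 + 0.67] + 1.82 = 2.17 + 1.82 = 3.99.
Reliability = 3.99 / 4.82 = 0.8278.

0.8278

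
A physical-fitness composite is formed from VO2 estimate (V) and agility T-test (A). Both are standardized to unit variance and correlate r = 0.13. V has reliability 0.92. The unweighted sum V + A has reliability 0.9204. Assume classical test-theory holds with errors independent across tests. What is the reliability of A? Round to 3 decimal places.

0.900

Var(V+A) = 2 + 2·0.13 = 2.260.
True-score variance = ρ_V + ρ_A + 2·0.13, so 0.9204 = (0.92 + ρ_A + 0.26) / 2.260.
ρ_A = 0.9204·2.260 − 0.92 − 0.26 = 0.900.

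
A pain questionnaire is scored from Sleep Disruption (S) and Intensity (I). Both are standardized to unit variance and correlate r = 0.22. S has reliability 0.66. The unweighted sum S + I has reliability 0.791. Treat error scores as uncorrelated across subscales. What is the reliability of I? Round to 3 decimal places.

Var(S+I) = 2 + 2·0.22 = 2.440.
True-score variance = ρ_S + ρ_I + 2·0.22, so 0.791 = (0.66 + ρ_I + 0.44) / 2.440.
ρ_I = 0.791·2.440 − 0.66 − 0.44 = 0.830.

0.830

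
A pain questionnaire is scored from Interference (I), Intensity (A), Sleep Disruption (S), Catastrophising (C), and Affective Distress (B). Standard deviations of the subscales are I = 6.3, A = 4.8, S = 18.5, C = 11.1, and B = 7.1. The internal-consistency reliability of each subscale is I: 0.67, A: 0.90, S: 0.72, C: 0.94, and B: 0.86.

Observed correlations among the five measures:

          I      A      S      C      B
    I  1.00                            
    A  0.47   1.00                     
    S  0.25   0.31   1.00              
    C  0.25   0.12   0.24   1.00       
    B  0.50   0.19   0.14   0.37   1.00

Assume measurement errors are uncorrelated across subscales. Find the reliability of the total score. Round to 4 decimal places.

Var(I+A+S+C+B) = 6.3² + 4.8² + 18.5² + 11.1² + 7.1² + 2·[6.3·4.8·0.47 + 6.3·18.5·0.25 + 6.3·11.1·0.25 + 6.3·7.1·0.50 + 4.8·18.5·0.31 + 4.8·11.1·0.12 + 4.8·7.1·0.19 + 18.5·11.1·0.24 + 18.5·7.1·0.14 + 11.1·7.1·0.37] = 578.6 + 440.855 = 1019.45.
Under uncorrelated errors the observed covariances equal the true-score covariances, so only the own-variance terms attenuate.
True-score variance = [6.3²·0.67 + 4.8²·0.90 + 18.5²·0.72 + 11.1²·0.94 + 7.1²·0.86] + 440.855 = 452.918 + 440.855 = 893.773.
Reliability = 893.773 / 1019.45 = 0.8767.

0.8767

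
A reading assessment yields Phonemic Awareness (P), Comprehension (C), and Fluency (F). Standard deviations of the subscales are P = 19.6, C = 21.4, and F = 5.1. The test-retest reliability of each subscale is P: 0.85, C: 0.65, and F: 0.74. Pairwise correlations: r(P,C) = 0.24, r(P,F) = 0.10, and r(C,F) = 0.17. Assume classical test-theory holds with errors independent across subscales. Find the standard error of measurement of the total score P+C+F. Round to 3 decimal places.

Var(total) = 868.13 + 258.431 = 1126.56.
True-score variance = 643.457 + 258.431 = 901.888, so reliability = 0.8006.
Error variance = 1126.56 − 901.888 = 224.673; SEM = √224.673 = 14.989.

14.989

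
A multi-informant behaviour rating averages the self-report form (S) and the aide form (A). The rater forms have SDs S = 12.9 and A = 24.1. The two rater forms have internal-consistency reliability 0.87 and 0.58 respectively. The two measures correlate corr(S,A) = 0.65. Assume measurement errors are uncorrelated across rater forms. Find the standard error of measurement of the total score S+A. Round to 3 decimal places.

16.296

Var(total) = 747.22 + 404.157 = 1151.38.
True-score variance = 481.647 + 404.157 = 885.804, so reliability = 0.7693.
Error variance = 1151.38 − 885.804 = 265.574; SEM = √265.574 = 16.296.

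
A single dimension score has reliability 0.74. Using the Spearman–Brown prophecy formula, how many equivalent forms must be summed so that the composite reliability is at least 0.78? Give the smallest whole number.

k ≥ ρ*(1−ρ₁)/(ρ₁(1−ρ*)) = 0.78·0.26 / (0.74·0.22) = 1.246.
Smallest integer k = 2.

2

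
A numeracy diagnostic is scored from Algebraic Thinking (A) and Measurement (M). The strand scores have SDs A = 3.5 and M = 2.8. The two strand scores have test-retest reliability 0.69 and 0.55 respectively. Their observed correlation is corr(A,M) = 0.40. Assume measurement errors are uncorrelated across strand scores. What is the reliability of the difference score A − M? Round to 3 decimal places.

0.402

Var(A−M) = 3.5² + 2.8² − 2·3.5·2.8·0.40 = 20.09 − 7.84 = 12.25.
Under uncorrelated errors the observed covariances equal the true-score covariances, so only the own-variance terms attenuate.
True-score variance = [3.5²·0.69 + 2.8²·0.55] − 7.84 = 12.7645 − 7.84 = 4.9245.
Reliability = 4.9245 / 12.25 = 0.402.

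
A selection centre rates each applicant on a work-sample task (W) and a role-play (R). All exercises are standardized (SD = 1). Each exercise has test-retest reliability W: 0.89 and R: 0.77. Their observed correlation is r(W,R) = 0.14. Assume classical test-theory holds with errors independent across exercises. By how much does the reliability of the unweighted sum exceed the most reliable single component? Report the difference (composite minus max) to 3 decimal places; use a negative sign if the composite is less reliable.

Var(sum) = 2 + 0.28 = 2.28; true-score variance = 1.66 + 0.28 = 1.94; composite reliability = 0.8509.
Max component reliability = 0.8900.
Difference = 0.8509 − 0.8900 = -0.039.

-0.039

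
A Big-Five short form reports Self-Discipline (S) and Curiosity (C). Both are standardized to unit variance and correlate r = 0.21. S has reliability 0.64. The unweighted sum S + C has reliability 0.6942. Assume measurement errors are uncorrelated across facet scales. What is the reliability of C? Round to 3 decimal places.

0.620

Var(S+C) = 2 + 2·0.21 = 2.420.
True-score variance = ρ_S + ρ_C + 2·0.21, so 0.6942 = (0.64 + ρ_C + 0.42) / 2.420.
ρ_C = 0.6942·2.420 − 0.64 − 0.42 = 0.620.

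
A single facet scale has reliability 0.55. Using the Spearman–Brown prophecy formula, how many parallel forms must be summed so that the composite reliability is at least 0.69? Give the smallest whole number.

k ≥ ρ*(1−ρ₁)/(ρ₁(1−ρ*)) = 0.69·0.45 / (0.55·0.31) = 1.821.
Smallest integer k = 2.

2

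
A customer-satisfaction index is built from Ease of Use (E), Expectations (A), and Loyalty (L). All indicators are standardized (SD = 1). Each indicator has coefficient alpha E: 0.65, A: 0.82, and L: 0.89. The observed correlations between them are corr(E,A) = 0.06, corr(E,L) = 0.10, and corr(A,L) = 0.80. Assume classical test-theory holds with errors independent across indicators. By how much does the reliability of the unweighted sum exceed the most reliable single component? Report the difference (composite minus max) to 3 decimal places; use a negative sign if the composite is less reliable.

-0.020

Var(sum) = 3 + 1.92 = 4.92; true-score variance = 2.36 + 1.92 = 4.28; composite reliability = 0.8699.
Max component reliability = 0.8900.
Difference = 0.8699 − 0.8900 = -0.020.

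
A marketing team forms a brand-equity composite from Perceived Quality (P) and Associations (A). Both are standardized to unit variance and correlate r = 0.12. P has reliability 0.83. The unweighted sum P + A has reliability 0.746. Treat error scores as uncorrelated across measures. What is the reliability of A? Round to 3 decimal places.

Var(P+A) = 2 + 2·0.12 = 2.240.
True-score variance = ρ_P + ρ_A + 2·0.12, so 0.746 = (0.83 + ρ_A + 0.24) / 2.240.
ρ_A = 0.746·2.240 − 0.83 − 0.24 = 0.601.

0.601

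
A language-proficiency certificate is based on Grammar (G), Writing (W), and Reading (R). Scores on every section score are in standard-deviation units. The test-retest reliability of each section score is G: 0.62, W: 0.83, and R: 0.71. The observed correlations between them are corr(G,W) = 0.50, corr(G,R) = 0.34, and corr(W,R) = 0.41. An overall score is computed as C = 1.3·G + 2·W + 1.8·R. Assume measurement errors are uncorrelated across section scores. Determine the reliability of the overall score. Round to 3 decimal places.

Var(C) = 1.3² + 2² + 1.8² + 2·[2.6·0.50 + 2.34·0.34 + 3.6·0.41] = 8.93 + 7.1432 = 16.0732.
With uncorrelated errors the cross-covariances are all true-score covariance, so they carry over unchanged; only the diagonal terms shrink to ρᵢσᵢ².
True-score variance = [1.3²·0.62 + 2²·0.83 + 1.8²·0.71] + 7.1432 = 6.6682 + 7.1432 = 13.8114.
Reliability = 13.8114 / 16.0732 = 0.859.

0.859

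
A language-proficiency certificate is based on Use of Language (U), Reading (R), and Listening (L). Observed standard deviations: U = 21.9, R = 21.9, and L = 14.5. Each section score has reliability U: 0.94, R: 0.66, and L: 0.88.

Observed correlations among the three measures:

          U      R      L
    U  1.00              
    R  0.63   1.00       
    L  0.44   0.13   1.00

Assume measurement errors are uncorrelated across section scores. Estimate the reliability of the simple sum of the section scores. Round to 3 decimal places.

Var(U+R+L) = 21.9² + 21.9² + 14.5² + 2·[21.9·21.9·0.63 + 21.9·14.5·0.44 + 21.9·14.5·0.13] = 1169.47 + 966.316 = 2135.79.
With uncorrelated errors the cross-covariances are all true-score covariance, so they carry over unchanged; only the diagonal terms shrink to ρᵢσᵢ².
True-score variance = [21.9²·0.94 + 21.9²·0.66 + 14.5²·0.88] + 966.316 = 952.396 + 966.316 = 1918.71.
Reliability = 1918.71 / 2135.79 = 0.898.

0.898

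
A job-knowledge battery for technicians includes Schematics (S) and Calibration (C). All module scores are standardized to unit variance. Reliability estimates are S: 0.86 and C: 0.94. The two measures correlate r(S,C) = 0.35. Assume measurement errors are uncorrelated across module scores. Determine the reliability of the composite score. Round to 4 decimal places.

0.9259

Var(S+C) = 2 + 2·[0.35] = 2 + 0.7 = 2.7.
Under uncorrelated errors the observed covariances equal the true-score covariances, so only the own-variance terms attenuate.
True-score variance = [0.86 + 0.94] + 0.7 = 1.8 + 0.7 = 2.5.
Reliability = 2.5 / 2.7 = 0.9259.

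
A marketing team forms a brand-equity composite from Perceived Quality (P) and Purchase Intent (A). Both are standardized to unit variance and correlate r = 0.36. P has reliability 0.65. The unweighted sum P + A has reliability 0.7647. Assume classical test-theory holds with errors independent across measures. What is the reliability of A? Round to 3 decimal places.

0.710

Var(P+A) = 2 + 2·0.36 = 2.720.
True-score variance = ρ_P + ρ_A + 2·0.36, so 0.7647 = (0.65 + ρ_A + 0.72) / 2.720.
ρ_A = 0.7647·2.720 − 0.65 − 0.72 = 0.710.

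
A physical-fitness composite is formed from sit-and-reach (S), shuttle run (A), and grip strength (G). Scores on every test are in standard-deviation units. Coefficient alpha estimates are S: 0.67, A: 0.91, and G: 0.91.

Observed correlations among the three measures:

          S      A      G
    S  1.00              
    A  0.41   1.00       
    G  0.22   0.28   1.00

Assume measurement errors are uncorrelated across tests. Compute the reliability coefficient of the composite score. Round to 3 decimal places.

Var(S+A+G) = 3 + 2·[0.41 + 0.22 + 0.28] = 3 + 1.82 = 4.82.
Because errors are independent across components, Cov(Tᵢ,Tⱼ) = Cov(Xᵢ,Xⱼ); the off-diagonal part of the true-score variance is the same as above.
True-score variance = [0.67 + 0.91 + 0.91] + 1.82 = 2.49 + 1.82 = 4.31.
Reliability = 4.31 / 4.82 = 0.894.

0.894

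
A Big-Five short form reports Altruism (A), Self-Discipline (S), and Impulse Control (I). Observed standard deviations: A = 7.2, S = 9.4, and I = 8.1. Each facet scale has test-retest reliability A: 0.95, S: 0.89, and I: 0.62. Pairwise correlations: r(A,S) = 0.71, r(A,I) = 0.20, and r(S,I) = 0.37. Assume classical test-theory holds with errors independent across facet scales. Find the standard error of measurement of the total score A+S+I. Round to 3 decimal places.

Var(total) = 205.81 + 175.777 = 381.587.
True-score variance = 168.567 + 175.777 = 344.344, so reliability = 0.9024.
Error variance = 381.587 − 344.344 = 37.2434; SEM = √37.2434 = 6.103.

6.103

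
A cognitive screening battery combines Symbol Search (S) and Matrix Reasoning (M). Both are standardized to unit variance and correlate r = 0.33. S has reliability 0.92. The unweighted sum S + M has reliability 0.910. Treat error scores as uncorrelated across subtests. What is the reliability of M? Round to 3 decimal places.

0.841

Var(S+M) = 2 + 2·0.33 = 2.660.
True-score variance = ρ_S + ρ_M + 2·0.33, so 0.910 = (0.92 + ρ_M + 0.66) / 2.660.
ρ_M = 0.910·2.660 − 0.92 − 0.66 = 0.841.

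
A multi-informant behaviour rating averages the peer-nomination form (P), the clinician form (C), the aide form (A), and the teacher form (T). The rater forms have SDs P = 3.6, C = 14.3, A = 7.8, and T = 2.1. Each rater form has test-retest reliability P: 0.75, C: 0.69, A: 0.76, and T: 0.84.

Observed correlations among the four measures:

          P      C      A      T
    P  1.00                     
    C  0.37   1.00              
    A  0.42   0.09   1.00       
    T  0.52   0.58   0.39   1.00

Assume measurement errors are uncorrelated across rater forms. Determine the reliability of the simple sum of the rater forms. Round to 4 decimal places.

0.8049

Var(P+C+A+T) = 3.6² + 14.3² + 7.8² + 2.1² + 2·[3.6·14.3·0.37 + 3.6·7.8·0.42 + 3.6·2.1·0.52 + 14.3·7.8·0.09 + 14.3·2.1·0.58 + 7.8·2.1·0.39] = 282.7 + 137.233 = 419.933.
Under uncorrelated errors the observed covariances equal the true-score covariances, so only the own-variance terms attenuate.
True-score variance = [3.6²·0.75 + 14.3²·0.69 + 7.8²·0.76 + 2.1²·0.84] + 137.233 = 200.761 + 137.233 = 337.994.
Reliability = 337.994 / 419.933 = 0.8049.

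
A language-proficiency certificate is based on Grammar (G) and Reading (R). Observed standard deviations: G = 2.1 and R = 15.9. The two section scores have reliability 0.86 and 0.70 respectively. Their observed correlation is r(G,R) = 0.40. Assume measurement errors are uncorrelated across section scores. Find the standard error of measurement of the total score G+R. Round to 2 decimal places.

8.74

Var(total) = 257.22 + 26.712 = 283.932.
True-score variance = 180.76 + 26.712 = 207.472, so reliability = 0.7307.
Error variance = 283.932 − 207.472 = 76.4604; SEM = √76.4604 = 8.74.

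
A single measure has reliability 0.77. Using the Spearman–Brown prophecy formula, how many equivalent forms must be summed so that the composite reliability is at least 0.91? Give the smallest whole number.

k ≥ ρ*(1−ρ₁)/(ρ₁(1−ρ*)) = 0.91·0.23 / (0.77·0.09) = 3.020.
Smallest integer k = 4.

4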